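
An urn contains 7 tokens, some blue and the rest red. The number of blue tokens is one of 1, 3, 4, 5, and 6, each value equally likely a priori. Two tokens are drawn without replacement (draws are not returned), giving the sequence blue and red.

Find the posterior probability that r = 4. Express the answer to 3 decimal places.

Compute the likelihood of the observed sequence for each case: P(data | r = 1) = (1/7)(6/6) = 1/7; P(data | r = 3) = (3/7)(4/6) = 2/7; P(data | r = 4) = (4/7)(3/6) = 2/7; P(data | r = 5) = (5/7)(2/6) = 5/21; P(data | r = 6) = (6/7)(1/6) = 1/7.
The prior-weighted likelihoods are 1/5 · 1/7 = 1/35, 1/5 · 2/7 = 2/35, 1/5 · 2/7 = 2/35, 1/5 · 5/21 = 1/21, 1/5 · 1/7 = 1/35; with total 23/105.
Therefore the posterior P(r = 4 | data) = (2/35) / (23/105) = 6/23.

0.261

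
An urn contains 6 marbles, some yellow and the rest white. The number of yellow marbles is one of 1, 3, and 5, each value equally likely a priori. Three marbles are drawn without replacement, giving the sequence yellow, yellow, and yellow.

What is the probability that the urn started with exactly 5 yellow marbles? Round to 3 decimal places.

0.909

The likelihood of the observed sequence under each hypothesis: P(data | r = 1) = (1/6)(0/5) = 0; P(data | r = 3) = (3/6)(2/5)(1/4) = 1/20; P(data | r = 5) = (5/6)(4/5)(3/4) = 1/2.
Weighting by the prior gives 1/3 · 0 = 0, 1/3 · 1/20 = 1/60, 1/3 · 1/2 = 1/6; summing to 11/60.
Therefore the posterior P(r = 5 | data) = (1/6) / (11/60) = 10/11.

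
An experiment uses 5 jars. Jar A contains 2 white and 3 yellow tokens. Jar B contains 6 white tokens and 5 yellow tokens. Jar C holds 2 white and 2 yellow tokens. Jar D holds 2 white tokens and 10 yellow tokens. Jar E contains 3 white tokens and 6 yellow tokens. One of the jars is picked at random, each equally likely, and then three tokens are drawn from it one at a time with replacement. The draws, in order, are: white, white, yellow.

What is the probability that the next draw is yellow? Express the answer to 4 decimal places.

Compute the likelihood of the observed sequence for each case: P(data | jar A) = (2/5)(2/5)(3/5) = 0.096; P(data | jar B) = (6/11)(6/11)(5/11) = 0.13524; P(data | jar C) = (2/4)(2/4)(2/4) = 0.125; P(data | jar D) = (2/12)(2/12)(10/12) = 0.023148; P(data | jar E) = (3/9)(3/9)(6/9) = 0.074074.
Multiplying each by its prior: 1/5 · 0.096 = 0.0192, 1/5 · 0.13524 = 0.027047, 1/5 · 0.125 = 0.025, 1/5 · 0.023148 = 0.0046296, 1/5 · 0.074074 = 0.014815; summing to 0.090692.
Dividing through by the total gives posterior P(jar A | data) = 0.21171, P(jar B | data) = 0.29823, P(jar C | data) = 0.27566, P(jar D | data) = 0.051048, P(jar E | data) = 0.16335.
Averaging over the posterior, P(yellow next | data) = (3/5)(0.21171) + (5/11)(0.29823) + (1/2)(0.27566) + (5/6)(0.051048) + (2/3)(0.16335) = 0.55186.

0.5519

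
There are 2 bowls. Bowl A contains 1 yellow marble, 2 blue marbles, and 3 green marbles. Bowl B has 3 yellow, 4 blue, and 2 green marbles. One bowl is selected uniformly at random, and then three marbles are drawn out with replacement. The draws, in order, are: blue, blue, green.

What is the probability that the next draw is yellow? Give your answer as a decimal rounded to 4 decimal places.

Under each hypothesis, the probability of the observed sequence is: P(data | bowl A) = (2/6)(2/6)(3/6) = 0.055556; P(data | bowl B) = (4/9)(4/9)(2/9) = 0.043896.
Multiplying each by its prior: 1/2 · 0.055556 = 0.027778, 1/2 · 0.043896 = 0.021948; these sum to 0.049726.
Dividing through by the total gives posterior P(bowl A | data) = 0.55862, P(bowl B | data) = 0.44138.
The predictive probability is P(yellow next | data) = (1/6)(0.55862) + (1/3)(0.44138) = 0.24023.

0.2402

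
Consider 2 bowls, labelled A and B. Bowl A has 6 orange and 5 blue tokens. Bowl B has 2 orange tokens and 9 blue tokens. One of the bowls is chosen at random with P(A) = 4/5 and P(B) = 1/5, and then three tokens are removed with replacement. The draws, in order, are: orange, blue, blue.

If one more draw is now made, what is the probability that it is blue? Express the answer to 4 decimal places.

0.5319

The likelihood of the observed sequence under each hypothesis: P(data | bowl A) = (6/11)(5/11)(5/11) = 0.1127; P(data | bowl B) = (2/11)(9/11)(9/11) = 0.12171.
Multiplying each by its prior: 4/5 · 0.1127 = 0.090158, 1/5 · 0.12171 = 0.024343; summing to 0.1145.
Dividing through by the total gives posterior P(bowl A | data) = 0.7874, P(bowl B | data) = 0.2126.
So P(blue next | data) = Σ P(blue next | H) P(H | data) = (5/11)(0.7874) + (9/11)(0.2126) = 0.53185.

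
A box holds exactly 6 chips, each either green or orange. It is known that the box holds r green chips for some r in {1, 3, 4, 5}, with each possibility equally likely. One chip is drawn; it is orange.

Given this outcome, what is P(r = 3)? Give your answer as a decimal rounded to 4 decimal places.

The likelihood of this draw under each hypothesis: P(data | r = 1) = (5/6) = 5/6; P(data | r = 3) = (3/6) = 1/2; P(data | r = 4) = (2/6) = 1/3; P(data | r = 5) = (1/6) = 1/6.
The prior-weighted likelihoods are 1/4 · 5/6 = 5/24, 1/4 · 1/2 = 1/8, 1/4 · 1/3 = 1/12, 1/4 · 1/6 = 1/24; these sum to 11/24.
By Bayes' rule, P(r = 3 | data) = (1/8) / (11/24) = 3/11.

0.2727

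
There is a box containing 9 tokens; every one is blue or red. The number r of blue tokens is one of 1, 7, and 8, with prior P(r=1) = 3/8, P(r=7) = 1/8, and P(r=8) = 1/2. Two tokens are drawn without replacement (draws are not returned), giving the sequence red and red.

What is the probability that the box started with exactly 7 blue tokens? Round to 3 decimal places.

0.012

Under each hypothesis, the probability of the observed sequence is: P(data | r = 1) = (8/9)(7/8) = 7/9; P(data | r = 7) = (2/9)(1/8) = 1/36; P(data | r = 8) = (1/9)(0/8) = 0.
The prior-weighted likelihoods are 3/8 · 7/9 = 7/24, 1/8 · 1/36 = 1/288, 1/2 · 0 = 0; with total 85/288.
Therefore the posterior P(r = 7 | data) = (1/288) / (85/288) = 1/85.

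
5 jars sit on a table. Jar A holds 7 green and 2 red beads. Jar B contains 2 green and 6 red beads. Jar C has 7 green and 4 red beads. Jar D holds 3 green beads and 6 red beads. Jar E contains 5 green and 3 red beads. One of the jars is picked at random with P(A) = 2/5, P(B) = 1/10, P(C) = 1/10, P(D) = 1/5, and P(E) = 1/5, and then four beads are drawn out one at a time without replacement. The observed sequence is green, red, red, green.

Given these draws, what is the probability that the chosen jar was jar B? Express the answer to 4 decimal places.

Compute the likelihood of the observed sequence for each case: P(data | jar A) = (7/9)(2/8)(1/7)(6/6) = 0.027778; P(data | jar B) = (2/8)(6/7)(5/6)(1/5) = 0.035714; P(data | jar C) = (7/11)(4/10)(3/9)(6/8) = 0.063636; P(data | jar D) = (3/9)(6/8)(5/7)(2/6) = 0.059524; P(data | jar E) = (5/8)(3/7)(2/6)(4/5) = 0.071429.
Multiplying each by its prior: 2/5 · 0.027778 = 0.011111, 1/10 · 0.035714 = 0.0035714, 1/10 · 0.063636 = 0.0063636, 1/5 · 0.059524 = 0.011905, 1/5 · 0.071429 = 0.014286; with total 0.047237.
Therefore the posterior P(jar B | data) = (0.0035714) / (0.047237) = 0.075607.

0.0756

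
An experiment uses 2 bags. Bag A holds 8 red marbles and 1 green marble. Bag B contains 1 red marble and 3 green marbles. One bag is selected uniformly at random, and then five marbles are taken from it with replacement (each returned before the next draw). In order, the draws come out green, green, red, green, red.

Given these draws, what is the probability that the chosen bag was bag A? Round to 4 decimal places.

For each hypothesis, P(data | H) works out to: P(data | bag A) = (1/9)(1/9)(8/9)(1/9)(8/9) = 0.0010838; P(data | bag B) = (3/4)(3/4)(1/4)(3/4)(1/4) = 0.026367.
Multiplying each by its prior: 1/2 · 0.0010838 = 0.00054192, 1/2 · 0.026367 = 0.013184; summing to 0.013726.
Therefore the posterior P(bag A | data) = (0.00054192) / (0.013726) = 0.039483.

0.0395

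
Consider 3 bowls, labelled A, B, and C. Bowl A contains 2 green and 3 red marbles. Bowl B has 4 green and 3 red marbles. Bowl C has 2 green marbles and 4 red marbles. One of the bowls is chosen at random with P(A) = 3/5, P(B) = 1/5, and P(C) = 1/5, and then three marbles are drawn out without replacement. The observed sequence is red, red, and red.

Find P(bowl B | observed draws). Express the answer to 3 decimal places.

0.054

Under each hypothesis, the probability of the observed sequence is: P(data | bowl A) = (3/5)(2/4)(1/3) = 1/10; P(data | bowl B) = (3/7)(2/6)(1/5) = 1/35; P(data | bowl C) = (4/6)(3/5)(2/4) = 1/5.
The prior-weighted likelihoods are 3/5 · 1/10 = 3/50, 1/5 · 1/35 = 1/175, 1/5 · 1/5 = 1/25; these sum to 37/350.
By Bayes' rule, P(bowl B | data) = (1/175) / (37/350) = 2/37.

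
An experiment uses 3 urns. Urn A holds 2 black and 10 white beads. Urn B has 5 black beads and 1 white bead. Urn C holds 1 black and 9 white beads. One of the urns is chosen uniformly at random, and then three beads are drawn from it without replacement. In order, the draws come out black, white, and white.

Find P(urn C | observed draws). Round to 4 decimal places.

0.4231

Under each hypothesis, the probability of the observed sequence is: P(data | urn A) = (2/12)(10/11)(9/10) = 3/22; P(data | urn B) = (5/6)(1/5)(0/4) = 0; P(data | urn C) = (1/10)(9/9)(8/8) = 1/10.
The prior-weighted likelihoods are 1/3 · 3/22 = 1/22, 1/3 · 0 = 0, 1/3 · 1/10 = 1/30; summing to 13/165.
By Bayes' rule, P(urn C | data) = (1/30) / (13/165) = 11/26.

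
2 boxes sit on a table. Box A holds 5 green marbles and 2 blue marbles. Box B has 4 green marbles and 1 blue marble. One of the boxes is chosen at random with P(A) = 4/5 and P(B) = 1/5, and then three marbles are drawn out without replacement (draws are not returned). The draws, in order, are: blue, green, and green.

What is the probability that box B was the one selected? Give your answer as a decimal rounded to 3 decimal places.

0.208

The likelihood of the observed sequence under each hypothesis: P(data | box A) = (2/7)(5/6)(4/5) = 4/21; P(data | box B) = (1/5)(4/4)(3/3) = 1/5.
Weighting by the prior gives 4/5 · 4/21 = 16/105, 1/5 · 1/5 = 1/25; with total 101/525.
So P(box B | data) = (1/25) / (101/525) = 21/101.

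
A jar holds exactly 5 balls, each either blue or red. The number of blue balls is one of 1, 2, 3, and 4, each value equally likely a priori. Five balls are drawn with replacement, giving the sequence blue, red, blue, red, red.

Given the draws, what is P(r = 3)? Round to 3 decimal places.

0.277

Under each hypothesis, the probability of the observed sequence is: P(data | r = 1) = (1/5)(4/5)(1/5)(4/5)(4/5) = 0.02048; P(data | r = 2) = (2/5)(3/5)(2/5)(3/5)(3/5) = 0.03456; P(data | r = 3) = (3/5)(2/5)(3/5)(2/5)(2/5) = 0.02304; P(data | r = 4) = (4/5)(1/5)(4/5)(1/5)(1/5) = 0.00512.
Weighting by the prior gives 1/4 · 0.02048 = 0.00512, 1/4 · 0.03456 = 0.00864, 1/4 · 0.02304 = 0.00576, 1/4 · 0.00512 = 0.00128; these sum to 0.0208.
Therefore the posterior P(r = 3 | data) = (0.00576) / (0.0208) = 0.27692.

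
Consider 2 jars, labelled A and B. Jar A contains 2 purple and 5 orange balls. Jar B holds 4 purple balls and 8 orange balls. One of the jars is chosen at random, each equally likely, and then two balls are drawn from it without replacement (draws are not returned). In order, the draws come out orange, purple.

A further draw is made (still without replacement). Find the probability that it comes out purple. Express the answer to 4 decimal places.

The likelihood of the observed sequence under each hypothesis: P(data | jar A) = (5/7)(2/6) = 5/21; P(data | jar B) = (8/12)(4/11) = 8/33.
The prior-weighted likelihoods are 1/2 · 5/21 = 5/42, 1/2 · 8/33 = 4/33; with total 37/154.
Dividing through by the total gives posterior P(jar A | data) = 55/111, P(jar B | data) = 56/111.
So P(purple next | data) = Σ P(purple next | H) P(H | data) = (1/5)(55/111) + (3/10)(56/111) = 139/555.

0.2505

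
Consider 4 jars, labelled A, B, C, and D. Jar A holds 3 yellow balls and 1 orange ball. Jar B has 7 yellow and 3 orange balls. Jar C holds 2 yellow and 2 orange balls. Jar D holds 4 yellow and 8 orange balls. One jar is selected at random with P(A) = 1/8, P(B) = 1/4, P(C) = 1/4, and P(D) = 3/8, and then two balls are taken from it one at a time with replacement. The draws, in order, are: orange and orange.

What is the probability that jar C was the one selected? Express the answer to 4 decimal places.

0.2409

Compute the likelihood of the observed sequence for each case: P(data | jar A) = (1/4)(1/4) = 0.0625; P(data | jar B) = (3/10)(3/10) = 0.09; P(data | jar C) = (2/4)(2/4) = 0.25; P(data | jar D) = (8/12)(8/12) = 0.44444.
Weighting by the prior gives 1/8 · 0.0625 = 0.0078125, 1/4 · 0.09 = 0.0225, 1/4 · 0.25 = 0.0625, 3/8 · 0.44444 = 0.16667; summing to 0.25948.
Therefore the posterior P(jar C | data) = (0.0625) / (0.25948) = 0.24087.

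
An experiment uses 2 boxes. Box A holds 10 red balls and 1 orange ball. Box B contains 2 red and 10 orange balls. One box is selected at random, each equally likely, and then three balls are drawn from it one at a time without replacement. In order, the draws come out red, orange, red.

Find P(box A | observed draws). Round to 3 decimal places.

0.857

Compute the likelihood of the observed sequence for each case: P(data | box A) = (10/11)(1/10)(9/9) = 1/11; P(data | box B) = (2/12)(10/11)(1/10) = 1/66.
Multiplying each by its prior: 1/2 · 1/11 = 1/22, 1/2 · 1/66 = 1/132; these sum to 7/132.
By Bayes' rule, P(box A | data) = (1/22) / (7/132) = 6/7.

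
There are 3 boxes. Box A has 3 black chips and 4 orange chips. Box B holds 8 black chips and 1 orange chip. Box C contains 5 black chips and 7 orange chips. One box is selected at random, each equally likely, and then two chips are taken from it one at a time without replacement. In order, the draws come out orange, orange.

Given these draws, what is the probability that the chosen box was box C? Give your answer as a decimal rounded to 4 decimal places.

0.5269

Compute the likelihood of the observed sequence for each case: P(data | box A) = (4/7)(3/6) = 2/7; P(data | box B) = (1/9)(0/8) = 0; P(data | box C) = (7/12)(6/11) = 7/22.
The prior-weighted likelihoods are 1/3 · 2/7 = 2/21, 1/3 · 0 = 0, 1/3 · 7/22 = 7/66; summing to 31/154.
So P(box C | data) = (7/66) / (31/154) = 49/93.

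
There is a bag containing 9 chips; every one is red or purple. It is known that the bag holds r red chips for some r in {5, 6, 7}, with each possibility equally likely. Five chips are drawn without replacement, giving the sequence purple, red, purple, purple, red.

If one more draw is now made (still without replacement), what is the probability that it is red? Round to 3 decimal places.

Under each hypothesis, the probability of the observed sequence is: P(data | r = 5) = (4/9)(5/8)(3/7)(2/6)(4/5) = 2/63; P(data | r = 6) = (3/9)(6/8)(2/7)(1/6)(5/5) = 1/84; P(data | r = 7) = (2/9)(7/8)(1/7)(0/6) = 0.
Weighting by the prior gives 1/3 · 2/63 = 2/189, 1/3 · 1/84 = 1/252, 1/3 · 0 = 0; summing to 11/756.
Normalising, the posterior is P(r = 5 | data) = 8/11, P(r = 6 | data) = 3/11, P(r = 7 | data) = 0.
Averaging over the posterior, P(red next | data) = (3/4)(8/11) + (1)(3/11) = 9/11.

0.818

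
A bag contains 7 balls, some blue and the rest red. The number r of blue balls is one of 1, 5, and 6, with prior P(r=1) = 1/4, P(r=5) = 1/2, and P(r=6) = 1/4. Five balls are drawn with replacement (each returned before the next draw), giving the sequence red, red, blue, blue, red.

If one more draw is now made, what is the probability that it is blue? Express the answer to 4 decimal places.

0.5329

For each hypothesis, P(data | H) works out to: P(data | r = 1) = (6/7)(6/7)(1/7)(1/7)(6/7) = 0.012852; P(data | r = 5) = (2/7)(2/7)(5/7)(5/7)(2/7) = 0.0119; P(data | r = 6) = (1/7)(1/7)(6/7)(6/7)(1/7) = 0.002142.
Multiplying each by its prior: 1/4 · 0.012852 = 0.0032129, 1/2 · 0.0119 = 0.0059499, 1/4 · 0.002142 = 0.00053549; these sum to 0.0096983.
Dividing through by the total gives posterior P(r = 1 | data) = 0.33129, P(r = 5 | data) = 0.6135, P(r = 6 | data) = 0.055215.
Averaging over the posterior, P(blue next | data) = (1/7)(0.33129) + (5/7)(0.6135) + (6/7)(0.055215) = 0.53287.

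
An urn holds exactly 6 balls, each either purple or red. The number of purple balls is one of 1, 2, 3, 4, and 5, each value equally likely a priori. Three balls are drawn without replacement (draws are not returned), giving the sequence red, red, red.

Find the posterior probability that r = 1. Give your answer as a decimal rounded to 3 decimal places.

0.667

Compute the likelihood of the observed sequence for each case: P(data | r = 1) = (5/6)(4/5)(3/4) = 1/2; P(data | r = 2) = (4/6)(3/5)(2/4) = 1/5; P(data | r = 3) = (3/6)(2/5)(1/4) = 1/20; P(data | r = 4) = (2/6)(1/5)(0/4) = 0; P(data | r = 5) = (1/6)(0/5) = 0.
Multiplying each by its prior: 1/5 · 1/2 = 1/10, 1/5 · 1/5 = 1/25, 1/5 · 1/20 = 1/100, 1/5 · 0 = 0, 1/5 · 0 = 0; with total 3/20.
So P(r = 1 | data) = (1/10) / (3/20) = 2/3.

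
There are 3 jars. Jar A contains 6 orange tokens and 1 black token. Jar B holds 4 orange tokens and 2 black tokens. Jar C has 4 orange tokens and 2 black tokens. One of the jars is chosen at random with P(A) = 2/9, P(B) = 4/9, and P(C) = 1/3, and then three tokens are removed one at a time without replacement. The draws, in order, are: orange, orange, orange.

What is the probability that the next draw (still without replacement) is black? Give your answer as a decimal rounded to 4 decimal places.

0.4794

Under each hypothesis, the probability of the observed sequence is: P(data | jar A) = (6/7)(5/6)(4/5) = 4/7; P(data | jar B) = (4/6)(3/5)(2/4) = 1/5; P(data | jar C) = (4/6)(3/5)(2/4) = 1/5.
The prior-weighted likelihoods are 2/9 · 4/7 = 8/63, 4/9 · 1/5 = 4/45, 1/3 · 1/5 = 1/15; with total 89/315.
The posterior is then P(jar A | data) = 40/89, P(jar B | data) = 28/89, P(jar C | data) = 21/89.
Averaging over the posterior, P(black next | data) = (1/4)(40/89) + (2/3)(28/89) + (2/3)(21/89) = 128/267.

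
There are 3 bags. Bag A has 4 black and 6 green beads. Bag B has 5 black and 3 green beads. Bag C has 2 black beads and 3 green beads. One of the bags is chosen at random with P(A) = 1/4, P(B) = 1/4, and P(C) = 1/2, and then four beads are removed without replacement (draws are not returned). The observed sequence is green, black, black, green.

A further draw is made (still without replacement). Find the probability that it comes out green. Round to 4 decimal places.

The likelihood of the observed sequence under each hypothesis: P(data | bag A) = (6/10)(4/9)(3/8)(5/7) = 1/14; P(data | bag B) = (3/8)(5/7)(4/6)(2/5) = 1/14; P(data | bag C) = (3/5)(2/4)(1/3)(2/2) = 1/10.
The prior-weighted likelihoods are 1/4 · 1/14 = 1/56, 1/4 · 1/14 = 1/56, 1/2 · 1/10 = 1/20; summing to 3/35.
The posterior is then P(bag A | data) = 5/24, P(bag B | data) = 5/24, P(bag C | data) = 7/12.
The predictive probability is P(green next | data) = (2/3)(5/24) + (1/4)(5/24) + (1)(7/12) = 223/288.

0.7743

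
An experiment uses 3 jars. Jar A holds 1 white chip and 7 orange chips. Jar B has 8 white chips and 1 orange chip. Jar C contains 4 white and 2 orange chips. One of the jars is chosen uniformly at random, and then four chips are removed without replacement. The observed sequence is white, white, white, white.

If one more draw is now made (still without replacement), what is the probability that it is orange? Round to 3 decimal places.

Compute the likelihood of the observed sequence for each case: P(data | jar A) = (1/8)(0/7) = 0; P(data | jar B) = (8/9)(7/8)(6/7)(5/6) = 5/9; P(data | jar C) = (4/6)(3/5)(2/4)(1/3) = 1/15.
Weighting by the prior gives 1/3 · 0 = 0, 1/3 · 5/9 = 5/27, 1/3 · 1/15 = 1/45; these sum to 28/135.
Normalising, the posterior is P(jar A | data) = 0, P(jar B | data) = 25/28, P(jar C | data) = 3/28.
The predictive probability is P(orange next | data) = (1/5)(25/28) + (1)(3/28) = 2/7.

0.286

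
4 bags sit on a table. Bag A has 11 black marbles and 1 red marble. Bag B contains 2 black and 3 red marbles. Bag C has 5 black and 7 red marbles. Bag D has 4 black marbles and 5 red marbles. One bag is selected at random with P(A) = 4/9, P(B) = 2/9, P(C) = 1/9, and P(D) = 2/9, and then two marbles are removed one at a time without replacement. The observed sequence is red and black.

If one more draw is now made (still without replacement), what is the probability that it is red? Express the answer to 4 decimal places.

Compute the likelihood of the observed sequence for each case: P(data | bag A) = (1/12)(11/11) = 0.083333; P(data | bag B) = (3/5)(2/4) = 0.3; P(data | bag C) = (7/12)(5/11) = 0.26515; P(data | bag D) = (5/9)(4/8) = 0.27778.
Multiplying each by its prior: 4/9 · 0.083333 = 0.037037, 2/9 · 0.3 = 0.066667, 1/9 · 0.26515 = 0.029461, 2/9 · 0.27778 = 0.061728; summing to 0.19489.
Normalising, the posterior is P(bag A | data) = 0.19004, P(bag B | data) = 0.34207, P(bag C | data) = 0.15117, P(bag D | data) = 0.31673.
So P(red next | data) = Σ P(red next | H) P(H | data) = (0)(0.19004) + (2/3)(0.34207) + (3/5)(0.15117) + (4/7)(0.31673) = 0.49973.

0.4997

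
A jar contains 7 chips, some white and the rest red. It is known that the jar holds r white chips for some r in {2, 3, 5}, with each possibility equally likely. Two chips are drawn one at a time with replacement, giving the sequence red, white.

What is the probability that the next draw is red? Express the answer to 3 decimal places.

For each hypothesis, P(data | H) works out to: P(data | r = 2) = (5/7)(2/7) = 10/49; P(data | r = 3) = (4/7)(3/7) = 12/49; P(data | r = 5) = (2/7)(5/7) = 10/49.
Multiplying each by its prior: 1/3 · 10/49 = 10/147, 1/3 · 12/49 = 4/49, 1/3 · 10/49 = 10/147; summing to 32/147.
Dividing through by the total gives posterior P(r = 2 | data) = 5/16, P(r = 3 | data) = 3/8, P(r = 5 | data) = 5/16.
The predictive probability is P(red next | data) = (5/7)(5/16) + (4/7)(3/8) + (2/7)(5/16) = 59/112.

0.527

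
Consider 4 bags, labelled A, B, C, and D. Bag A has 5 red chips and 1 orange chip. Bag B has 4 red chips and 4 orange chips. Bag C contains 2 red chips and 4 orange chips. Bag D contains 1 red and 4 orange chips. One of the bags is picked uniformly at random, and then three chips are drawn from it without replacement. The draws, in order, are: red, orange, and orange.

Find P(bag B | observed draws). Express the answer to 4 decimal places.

0.2632

Compute the likelihood of the observed sequence for each case: P(data | bag A) = (5/6)(1/5)(0/4) = 0; P(data | bag B) = (4/8)(4/7)(3/6) = 1/7; P(data | bag C) = (2/6)(4/5)(3/4) = 1/5; P(data | bag D) = (1/5)(4/4)(3/3) = 1/5.
Multiplying each by its prior: 1/4 · 0 = 0, 1/4 · 1/7 = 1/28, 1/4 · 1/5 = 1/20, 1/4 · 1/5 = 1/20; with total 19/140.
So P(bag B | data) = (1/28) / (19/140) = 5/19.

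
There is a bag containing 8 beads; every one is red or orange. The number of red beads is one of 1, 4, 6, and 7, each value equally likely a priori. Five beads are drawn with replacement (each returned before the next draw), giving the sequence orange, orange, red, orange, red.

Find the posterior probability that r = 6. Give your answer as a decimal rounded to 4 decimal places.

The likelihood of the observed sequence under each hypothesis: P(data | r = 1) = (7/8)(7/8)(1/8)(7/8)(1/8) = 0.010468; P(data | r = 4) = (4/8)(4/8)(4/8)(4/8)(4/8) = 0.03125; P(data | r = 6) = (2/8)(2/8)(6/8)(2/8)(6/8) = 0.0087891; P(data | r = 7) = (1/8)(1/8)(7/8)(1/8)(7/8) = 0.0014954.
Weighting by the prior gives 1/4 · 0.010468 = 0.0026169, 1/4 · 0.03125 = 0.0078125, 1/4 · 0.0087891 = 0.0021973, 1/4 · 0.0014954 = 0.00037384; these sum to 0.013.
Hence P(r = 6 | data) = (0.0021973) / (0.013) = 0.16901.

0.1690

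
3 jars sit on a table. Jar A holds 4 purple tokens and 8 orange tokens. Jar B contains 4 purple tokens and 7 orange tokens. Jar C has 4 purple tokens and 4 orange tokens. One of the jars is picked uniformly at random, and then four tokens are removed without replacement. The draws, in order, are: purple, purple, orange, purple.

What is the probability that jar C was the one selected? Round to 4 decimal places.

Compute the likelihood of the observed sequence for each case: P(data | jar A) = (4/12)(3/11)(8/10)(2/9) = 0.016162; P(data | jar B) = (4/11)(3/10)(7/9)(2/8) = 0.021212; P(data | jar C) = (4/8)(3/7)(4/6)(2/5) = 0.057143.
Weighting by the prior gives 1/3 · 0.016162 = 0.0053872, 1/3 · 0.021212 = 0.0070707, 1/3 · 0.057143 = 0.019048; these sum to 0.031506.
By Bayes' rule, P(jar C | data) = (0.019048) / (0.031506) = 0.60458.

0.6046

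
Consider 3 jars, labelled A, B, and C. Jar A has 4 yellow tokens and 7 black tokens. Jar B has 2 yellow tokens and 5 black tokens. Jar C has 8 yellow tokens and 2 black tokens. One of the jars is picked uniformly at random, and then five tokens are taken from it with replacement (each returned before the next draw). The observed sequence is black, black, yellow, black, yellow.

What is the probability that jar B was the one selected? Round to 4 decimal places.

0.4315

Under each hypothesis, the probability of the observed sequence is: P(data | jar A) = (7/11)(7/11)(4/11)(7/11)(4/11) = 0.034076; P(data | jar B) = (5/7)(5/7)(2/7)(5/7)(2/7) = 0.02975; P(data | jar C) = (2/10)(2/10)(8/10)(2/10)(8/10) = 0.00512.
The prior-weighted likelihoods are 1/3 · 0.034076 = 0.011359, 1/3 · 0.02975 = 0.0099165, 1/3 · 0.00512 = 0.0017067; these sum to 0.022982.
Hence P(jar B | data) = (0.0099165) / (0.022982) = 0.43149.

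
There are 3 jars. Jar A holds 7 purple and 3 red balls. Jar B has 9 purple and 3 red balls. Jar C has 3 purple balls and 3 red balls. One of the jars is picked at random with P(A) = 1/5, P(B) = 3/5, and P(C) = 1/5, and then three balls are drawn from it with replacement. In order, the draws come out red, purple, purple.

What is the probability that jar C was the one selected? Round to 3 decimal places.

Compute the likelihood of the observed sequence for each case: P(data | jar A) = (3/10)(7/10)(7/10) = 0.147; P(data | jar B) = (3/12)(9/12)(9/12) = 0.14062; P(data | jar C) = (3/6)(3/6)(3/6) = 0.125.
The prior-weighted likelihoods are 1/5 · 0.147 = 0.0294, 3/5 · 0.14062 = 0.084375, 1/5 · 0.125 = 0.025; these sum to 0.13878.
By Bayes' rule, P(jar C | data) = (0.025) / (0.13878) = 0.18015.

0.180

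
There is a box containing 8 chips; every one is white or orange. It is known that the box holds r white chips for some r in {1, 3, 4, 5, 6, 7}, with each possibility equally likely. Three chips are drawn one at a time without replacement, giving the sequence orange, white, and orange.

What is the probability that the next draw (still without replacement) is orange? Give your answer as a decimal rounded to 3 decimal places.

0.538

Compute the likelihood of the observed sequence for each case: P(data | r = 1) = (7/8)(1/7)(6/6) = 1/8; P(data | r = 3) = (5/8)(3/7)(4/6) = 5/28; P(data | r = 4) = (4/8)(4/7)(3/6) = 1/7; P(data | r = 5) = (3/8)(5/7)(2/6) = 5/56; P(data | r = 6) = (2/8)(6/7)(1/6) = 1/28; P(data | r = 7) = (1/8)(7/7)(0/6) = 0.
Multiplying each by its prior: 1/6 · 1/8 = 1/48, 1/6 · 5/28 = 5/168, 1/6 · 1/7 = 1/42, 1/6 · 5/56 = 5/336, 1/6 · 1/28 = 1/168, 1/6 · 0 = 0; summing to 2/21.
Dividing through by the total gives posterior P(r = 1 | data) = 7/32, P(r = 3 | data) = 5/16, P(r = 4 | data) = 1/4, P(r = 5 | data) = 5/32, P(r = 6 | data) = 1/16, P(r = 7 | data) = 0.
So P(orange next | data) = Σ P(orange next | H) P(H | data) = (1)(7/32) + (3/5)(5/16) + (2/5)(1/4) + (1/5)(5/32) + (0)(1/16) = 43/80.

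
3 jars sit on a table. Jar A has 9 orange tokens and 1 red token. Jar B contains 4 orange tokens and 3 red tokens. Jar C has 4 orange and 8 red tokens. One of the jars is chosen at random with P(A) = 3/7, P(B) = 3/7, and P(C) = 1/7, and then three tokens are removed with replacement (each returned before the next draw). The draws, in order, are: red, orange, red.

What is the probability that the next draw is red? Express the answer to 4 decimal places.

Under each hypothesis, the probability of the observed sequence is: P(data | jar A) = (1/10)(9/10)(1/10) = 0.009; P(data | jar B) = (3/7)(4/7)(3/7) = 0.10496; P(data | jar C) = (8/12)(4/12)(8/12) = 0.14815.
Multiplying each by its prior: 3/7 · 0.009 = 0.0038571, 3/7 · 0.10496 = 0.044981, 1/7 · 0.14815 = 0.021164; summing to 0.070002.
The posterior is then P(jar A | data) = 0.0551, P(jar B | data) = 0.64257, P(jar C | data) = 0.30233.
Averaging over the posterior, P(red next | data) = (1/10)(0.0551) + (3/7)(0.64257) + (2/3)(0.30233) = 0.48245.

0.4825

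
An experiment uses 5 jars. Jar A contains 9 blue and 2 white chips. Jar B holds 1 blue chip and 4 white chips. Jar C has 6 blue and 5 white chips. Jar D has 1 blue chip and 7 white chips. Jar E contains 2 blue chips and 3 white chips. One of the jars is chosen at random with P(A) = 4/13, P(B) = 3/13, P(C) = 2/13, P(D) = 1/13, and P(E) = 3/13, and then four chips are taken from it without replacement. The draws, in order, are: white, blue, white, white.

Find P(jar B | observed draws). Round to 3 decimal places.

0.538

Under each hypothesis, the probability of the observed sequence is: P(data | jar A) = (2/11)(9/10)(1/9)(0/8) = 0; P(data | jar B) = (4/5)(1/4)(3/3)(2/2) = 0.2; P(data | jar C) = (5/11)(6/10)(4/9)(3/8) = 0.045455; P(data | jar D) = (7/8)(1/7)(6/6)(5/5) = 0.125; P(data | jar E) = (3/5)(2/4)(2/3)(1/2) = 0.1.
Weighting by the prior gives 4/13 · 0 = 0, 3/13 · 0.2 = 0.046154, 2/13 · 0.045455 = 0.006993, 1/13 · 0.125 = 0.0096154, 3/13 · 0.1 = 0.023077; these sum to 0.085839.
Therefore the posterior P(jar B | data) = (0.046154) / (0.085839) = 0.53768.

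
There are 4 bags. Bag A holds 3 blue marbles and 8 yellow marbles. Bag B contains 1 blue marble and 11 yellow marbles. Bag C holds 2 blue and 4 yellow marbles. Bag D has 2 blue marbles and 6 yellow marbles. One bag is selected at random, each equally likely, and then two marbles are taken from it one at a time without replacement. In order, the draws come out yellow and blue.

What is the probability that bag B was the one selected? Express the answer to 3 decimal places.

The likelihood of the observed sequence under each hypothesis: P(data | bag A) = (8/11)(3/10) = 0.21818; P(data | bag B) = (11/12)(1/11) = 0.083333; P(data | bag C) = (4/6)(2/5) = 0.26667; P(data | bag D) = (6/8)(2/7) = 0.21429.
Multiplying each by its prior: 1/4 · 0.21818 = 0.054545, 1/4 · 0.083333 = 0.020833, 1/4 · 0.26667 = 0.066667, 1/4 · 0.21429 = 0.053571; summing to 0.19562.
So P(bag B | data) = (0.020833) / (0.19562) = 0.1065.

0.107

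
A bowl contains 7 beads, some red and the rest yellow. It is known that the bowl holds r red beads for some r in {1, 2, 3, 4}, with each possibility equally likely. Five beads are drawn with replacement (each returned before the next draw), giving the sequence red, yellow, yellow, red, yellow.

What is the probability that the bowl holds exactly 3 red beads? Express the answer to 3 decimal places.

The likelihood of the observed sequence under each hypothesis: P(data | r = 1) = (1/7)(6/7)(6/7)(1/7)(6/7) = 0.012852; P(data | r = 2) = (2/7)(5/7)(5/7)(2/7)(5/7) = 0.02975; P(data | r = 3) = (3/7)(4/7)(4/7)(3/7)(4/7) = 0.034271; P(data | r = 4) = (4/7)(3/7)(3/7)(4/7)(3/7) = 0.025704.
Weighting by the prior gives 1/4 · 0.012852 = 0.0032129, 1/4 · 0.02975 = 0.0074374, 1/4 · 0.034271 = 0.0085679, 1/4 · 0.025704 = 0.0064259; with total 0.025644.
So P(r = 3 | data) = (0.0085679) / (0.025644) = 0.33411.

0.334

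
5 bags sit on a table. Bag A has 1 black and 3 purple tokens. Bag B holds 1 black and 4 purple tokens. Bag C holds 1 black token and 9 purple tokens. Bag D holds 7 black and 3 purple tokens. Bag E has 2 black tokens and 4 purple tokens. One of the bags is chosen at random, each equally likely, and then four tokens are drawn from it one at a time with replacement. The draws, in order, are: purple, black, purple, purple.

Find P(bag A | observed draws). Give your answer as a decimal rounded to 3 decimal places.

0.265

For each hypothesis, P(data | H) works out to: P(data | bag A) = (3/4)(1/4)(3/4)(3/4) = 0.10547; P(data | bag B) = (4/5)(1/5)(4/5)(4/5) = 0.1024; P(data | bag C) = (9/10)(1/10)(9/10)(9/10) = 0.0729; P(data | bag D) = (3/10)(7/10)(3/10)(3/10) = 0.0189; P(data | bag E) = (4/6)(2/6)(4/6)(4/6) = 0.098765.
Multiplying each by its prior: 1/5 · 0.10547 = 0.021094, 1/5 · 0.1024 = 0.02048, 1/5 · 0.0729 = 0.01458, 1/5 · 0.0189 = 0.00378, 1/5 · 0.098765 = 0.019753; these sum to 0.079687.
Hence P(bag A | data) = (0.021094) / (0.079687) = 0.26471.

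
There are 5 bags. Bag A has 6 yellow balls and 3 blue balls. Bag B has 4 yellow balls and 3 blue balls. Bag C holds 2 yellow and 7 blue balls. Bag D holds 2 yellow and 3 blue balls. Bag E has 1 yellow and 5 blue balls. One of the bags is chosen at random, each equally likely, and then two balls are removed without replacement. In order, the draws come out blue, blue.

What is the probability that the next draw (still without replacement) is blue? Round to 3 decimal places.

0.595

The likelihood of the observed sequence under each hypothesis: P(data | bag A) = (3/9)(2/8) = 0.083333; P(data | bag B) = (3/7)(2/6) = 0.14286; P(data | bag C) = (7/9)(6/8) = 0.58333; P(data | bag D) = (3/5)(2/4) = 0.3; P(data | bag E) = (5/6)(4/5) = 0.66667.
Weighting by the prior gives 1/5 · 0.083333 = 0.016667, 1/5 · 0.14286 = 0.028571, 1/5 · 0.58333 = 0.11667, 1/5 · 0.3 = 0.06, 1/5 · 0.66667 = 0.13333; summing to 0.35524.
The posterior is then P(bag A | data) = 0.046917, P(bag B | data) = 0.080429, P(bag C | data) = 0.32842, P(bag D | data) = 0.1689, P(bag E | data) = 0.37534.
So P(blue next | data) = Σ P(blue next | H) P(H | data) = (1/7)(0.046917) + (1/5)(0.080429) + (5/7)(0.32842) + (1/3)(0.1689) + (3/4)(0.37534) = 0.59517.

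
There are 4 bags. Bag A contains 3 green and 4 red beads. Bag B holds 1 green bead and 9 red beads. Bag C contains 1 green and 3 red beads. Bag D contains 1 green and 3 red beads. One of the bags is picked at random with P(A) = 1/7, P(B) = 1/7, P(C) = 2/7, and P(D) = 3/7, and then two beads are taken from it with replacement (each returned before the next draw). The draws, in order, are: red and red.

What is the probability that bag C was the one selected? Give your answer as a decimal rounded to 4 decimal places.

Under each hypothesis, the probability of the observed sequence is: P(data | bag A) = (4/7)(4/7) = 0.32653; P(data | bag B) = (9/10)(9/10) = 0.81; P(data | bag C) = (3/4)(3/4) = 0.5625; P(data | bag D) = (3/4)(3/4) = 0.5625.
Weighting by the prior gives 1/7 · 0.32653 = 0.046647, 1/7 · 0.81 = 0.11571, 2/7 · 0.5625 = 0.16071, 3/7 · 0.5625 = 0.24107; with total 0.56415.
Therefore the posterior P(bag C | data) = (0.16071) / (0.56415) = 0.28488.

0.2849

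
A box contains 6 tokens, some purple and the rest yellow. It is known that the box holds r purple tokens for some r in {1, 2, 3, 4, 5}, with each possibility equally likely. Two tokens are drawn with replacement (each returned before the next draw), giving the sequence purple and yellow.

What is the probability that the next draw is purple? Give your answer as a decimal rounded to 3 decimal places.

The likelihood of the observed sequence under each hypothesis: P(data | r = 1) = (1/6)(5/6) = 5/36; P(data | r = 2) = (2/6)(4/6) = 2/9; P(data | r = 3) = (3/6)(3/6) = 1/4; P(data | r = 4) = (4/6)(2/6) = 2/9; P(data | r = 5) = (5/6)(1/6) = 5/36.
The prior-weighted likelihoods are 1/5 · 5/36 = 1/36, 1/5 · 2/9 = 2/45, 1/5 · 1/4 = 1/20, 1/5 · 2/9 = 2/45, 1/5 · 5/36 = 1/36; these sum to 7/36.
Dividing through by the total gives posterior P(r = 1 | data) = 1/7, P(r = 2 | data) = 8/35, P(r = 3 | data) = 9/35, P(r = 4 | data) = 8/35, P(r = 5 | data) = 1/7.
So P(purple next | data) = Σ P(purple next | H) P(H | data) = (1/6)(1/7) + (1/3)(8/35) + (1/2)(9/35) + (2/3)(8/35) + (5/6)(1/7) = 1/2.

0.500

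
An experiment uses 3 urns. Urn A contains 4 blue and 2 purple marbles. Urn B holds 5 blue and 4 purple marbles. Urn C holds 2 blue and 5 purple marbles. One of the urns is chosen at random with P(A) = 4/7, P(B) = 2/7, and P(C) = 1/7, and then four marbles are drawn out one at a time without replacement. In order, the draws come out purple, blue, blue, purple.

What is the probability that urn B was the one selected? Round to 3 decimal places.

0.336

Compute the likelihood of the observed sequence for each case: P(data | urn A) = (2/6)(4/5)(3/4)(1/3) = 0.066667; P(data | urn B) = (4/9)(5/8)(4/7)(3/6) = 0.079365; P(data | urn C) = (5/7)(2/6)(1/5)(4/4) = 0.047619.
Multiplying each by its prior: 4/7 · 0.066667 = 0.038095, 2/7 · 0.079365 = 0.022676, 1/7 · 0.047619 = 0.0068027; with total 0.067574.
So P(urn B | data) = (0.022676) / (0.067574) = 0.33557.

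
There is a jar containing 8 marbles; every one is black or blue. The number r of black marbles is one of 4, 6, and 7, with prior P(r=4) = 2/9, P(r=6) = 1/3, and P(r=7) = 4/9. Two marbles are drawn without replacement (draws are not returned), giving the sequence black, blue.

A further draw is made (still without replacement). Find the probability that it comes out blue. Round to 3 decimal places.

0.229

Compute the likelihood of the observed sequence for each case: P(data | r = 4) = (4/8)(4/7) = 2/7; P(data | r = 6) = (6/8)(2/7) = 3/14; P(data | r = 7) = (7/8)(1/7) = 1/8.
Multiplying each by its prior: 2/9 · 2/7 = 4/63, 1/3 · 3/14 = 1/14, 4/9 · 1/8 = 1/18; these sum to 4/21.
Dividing through by the total gives posterior P(r = 4 | data) = 1/3, P(r = 6 | data) = 3/8, P(r = 7 | data) = 7/24.
The predictive probability is P(blue next | data) = (1/2)(1/3) + (1/6)(3/8) + (0)(7/24) = 11/48.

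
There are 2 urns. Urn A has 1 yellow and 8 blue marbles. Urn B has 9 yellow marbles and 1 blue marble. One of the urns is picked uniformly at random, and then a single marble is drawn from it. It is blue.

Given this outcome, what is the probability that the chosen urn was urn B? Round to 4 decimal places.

0.1011

Under each hypothesis, the probability of this draw is: P(data | urn A) = (8/9) = 8/9; P(data | urn B) = (1/10) = 1/10.
The prior-weighted likelihoods are 1/2 · 8/9 = 4/9, 1/2 · 1/10 = 1/20; summing to 89/180.
By Bayes' rule, P(urn B | data) = (1/20) / (89/180) = 9/89.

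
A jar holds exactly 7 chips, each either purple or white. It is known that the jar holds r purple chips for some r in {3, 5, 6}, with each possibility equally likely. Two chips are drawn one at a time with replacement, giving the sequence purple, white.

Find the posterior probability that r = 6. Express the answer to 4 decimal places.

0.2143

For each hypothesis, P(data | H) works out to: P(data | r = 3) = (3/7)(4/7) = 12/49; P(data | r = 5) = (5/7)(2/7) = 10/49; P(data | r = 6) = (6/7)(1/7) = 6/49.
The prior-weighted likelihoods are 1/3 · 12/49 = 4/49, 1/3 · 10/49 = 10/147, 1/3 · 6/49 = 2/49; these sum to 4/21.
By Bayes' rule, P(r = 6 | data) = (2/49) / (4/21) = 3/14.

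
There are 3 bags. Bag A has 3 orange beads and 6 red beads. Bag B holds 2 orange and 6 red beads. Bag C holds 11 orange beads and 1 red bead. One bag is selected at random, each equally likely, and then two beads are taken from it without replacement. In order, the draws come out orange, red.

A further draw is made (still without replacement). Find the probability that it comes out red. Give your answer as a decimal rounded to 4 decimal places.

Under each hypothesis, the probability of the observed sequence is: P(data | bag A) = (3/9)(6/8) = 1/4; P(data | bag B) = (2/8)(6/7) = 3/14; P(data | bag C) = (11/12)(1/11) = 1/12.
Weighting by the prior gives 1/3 · 1/4 = 1/12, 1/3 · 3/14 = 1/14, 1/3 · 1/12 = 1/36; these sum to 23/126.
Dividing through by the total gives posterior P(bag A | data) = 21/46, P(bag B | data) = 9/23, P(bag C | data) = 7/46.
So P(red next | data) = Σ P(red next | H) P(H | data) = (5/7)(21/46) + (5/6)(9/23) + (0)(7/46) = 15/23.

0.6522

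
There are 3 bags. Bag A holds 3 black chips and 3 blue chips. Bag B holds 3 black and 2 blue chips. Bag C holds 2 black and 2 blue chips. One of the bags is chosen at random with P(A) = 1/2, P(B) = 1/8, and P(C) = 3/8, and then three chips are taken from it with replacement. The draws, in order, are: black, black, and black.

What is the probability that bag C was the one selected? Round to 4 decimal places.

For each hypothesis, P(data | H) works out to: P(data | bag A) = (3/6)(3/6)(3/6) = 0.125; P(data | bag B) = (3/5)(3/5)(3/5) = 0.216; P(data | bag C) = (2/4)(2/4)(2/4) = 0.125.
Multiplying each by its prior: 1/2 · 0.125 = 0.0625, 1/8 · 0.216 = 0.027, 3/8 · 0.125 = 0.046875; with total 0.13637.
Therefore the posterior P(bag C | data) = (0.046875) / (0.13637) = 0.34372.

0.3437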